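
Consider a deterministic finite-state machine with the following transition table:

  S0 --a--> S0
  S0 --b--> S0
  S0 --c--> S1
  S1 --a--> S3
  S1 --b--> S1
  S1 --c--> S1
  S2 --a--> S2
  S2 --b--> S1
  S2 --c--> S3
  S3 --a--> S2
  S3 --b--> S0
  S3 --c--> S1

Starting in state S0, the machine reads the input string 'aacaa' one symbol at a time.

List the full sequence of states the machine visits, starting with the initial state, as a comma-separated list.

Answer: S0, S0, S0, S1, S3, S2

Derivation:
Start: S0
  read 'a': S0 --a--> S0
  read 'a': S0 --a--> S0
  read 'c': S0 --c--> S1
  read 'a': S1 --a--> S3
  read 'a': S3 --a--> S2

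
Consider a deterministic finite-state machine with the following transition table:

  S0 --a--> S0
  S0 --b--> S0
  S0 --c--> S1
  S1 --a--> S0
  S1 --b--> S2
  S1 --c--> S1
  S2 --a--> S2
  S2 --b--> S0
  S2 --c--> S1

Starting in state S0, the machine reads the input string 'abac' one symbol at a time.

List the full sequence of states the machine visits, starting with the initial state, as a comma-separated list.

Answer: S0, S0, S0, S0, S1

Derivation:
Start: S0
  read 'a': S0 --a--> S0
  read 'b': S0 --b--> S0
  read 'a': S0 --a--> S0
  read 'c': S0 --c--> S1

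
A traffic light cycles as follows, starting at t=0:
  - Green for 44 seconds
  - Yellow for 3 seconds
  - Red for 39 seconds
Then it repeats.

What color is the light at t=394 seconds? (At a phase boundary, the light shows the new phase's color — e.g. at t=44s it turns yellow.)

Answer: red

Derivation:
Cycle length = 44 + 3 + 39 = 86s
t = 394, phase_t = 394 mod 86 = 50
50 >= 47 → RED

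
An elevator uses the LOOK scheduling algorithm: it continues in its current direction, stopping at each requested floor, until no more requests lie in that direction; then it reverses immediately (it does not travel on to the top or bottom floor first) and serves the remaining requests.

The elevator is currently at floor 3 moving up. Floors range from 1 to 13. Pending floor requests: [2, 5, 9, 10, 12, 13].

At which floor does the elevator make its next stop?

Answer: 5

Derivation:
Current floor: 3, direction: up
Requests above: [5, 9, 10, 12, 13]
Requests below: [2]
Moving up and requests lie above → nearest above is min([5, 9, 10, 12, 13]) = 5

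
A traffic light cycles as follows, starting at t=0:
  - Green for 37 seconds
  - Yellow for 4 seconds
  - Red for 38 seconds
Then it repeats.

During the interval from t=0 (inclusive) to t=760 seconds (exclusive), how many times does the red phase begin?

Answer: 10

Derivation:
Cycle = 37+4+38 = 79s
red phase starts at t = k*79 + 41 for k=0,1,2,...
Need k*79+41 < 760 → k < 9.101
k ∈ {0, ..., 9} → 10 starts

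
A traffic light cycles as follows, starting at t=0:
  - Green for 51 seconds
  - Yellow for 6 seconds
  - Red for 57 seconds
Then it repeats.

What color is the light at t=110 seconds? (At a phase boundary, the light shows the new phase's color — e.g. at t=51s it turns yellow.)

Answer: red

Derivation:
Cycle length = 51 + 6 + 57 = 114s
t = 110, phase_t = 110 mod 114 = 110
110 >= 57 → RED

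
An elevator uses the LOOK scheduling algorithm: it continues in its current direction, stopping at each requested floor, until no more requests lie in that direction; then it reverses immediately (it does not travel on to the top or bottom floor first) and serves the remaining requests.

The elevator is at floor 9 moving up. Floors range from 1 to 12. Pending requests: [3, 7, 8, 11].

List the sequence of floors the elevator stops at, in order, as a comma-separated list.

Answer: 11, 8, 7, 3

Derivation:
Current: 9, moving UP
Serve above first (ascending): [11]
Then reverse, serve below (descending): [8, 7, 3]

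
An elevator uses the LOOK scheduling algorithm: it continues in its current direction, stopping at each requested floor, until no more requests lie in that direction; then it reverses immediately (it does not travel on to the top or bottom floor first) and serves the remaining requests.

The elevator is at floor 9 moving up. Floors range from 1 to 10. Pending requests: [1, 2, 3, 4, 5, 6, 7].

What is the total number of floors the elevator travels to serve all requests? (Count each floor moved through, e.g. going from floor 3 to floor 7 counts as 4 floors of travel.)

Answer: 8

Derivation:
Start at floor 9 moving up, LOOK stop order: [7, 6, 5, 4, 3, 2, 1]
  9 → 7: |7-9| = 2, total = 2
  7 → 6: |6-7| = 1, total = 3
  6 → 5: |5-6| = 1, total = 4
  5 → 4: |4-5| = 1, total = 5
  4 → 3: |3-4| = 1, total = 6
  3 → 2: |2-3| = 1, total = 7
  2 → 1: |1-2| = 1, total = 8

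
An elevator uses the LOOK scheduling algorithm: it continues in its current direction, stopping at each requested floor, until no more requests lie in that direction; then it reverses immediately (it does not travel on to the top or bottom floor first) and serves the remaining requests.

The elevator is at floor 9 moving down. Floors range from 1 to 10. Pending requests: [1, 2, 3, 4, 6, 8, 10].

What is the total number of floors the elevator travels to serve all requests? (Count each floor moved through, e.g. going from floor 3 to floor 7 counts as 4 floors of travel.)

Start at floor 9 moving down, LOOK stop order: [8, 6, 4, 3, 2, 1, 10]
  9 → 8: |8-9| = 1, total = 1
  8 → 6: |6-8| = 2, total = 3
  6 → 4: |4-6| = 2, total = 5
  4 → 3: |3-4| = 1, total = 6
  3 → 2: |2-3| = 1, total = 7
  2 → 1: |1-2| = 1, total = 8
  1 → 10: |10-1| = 9, total = 17

Answer: 17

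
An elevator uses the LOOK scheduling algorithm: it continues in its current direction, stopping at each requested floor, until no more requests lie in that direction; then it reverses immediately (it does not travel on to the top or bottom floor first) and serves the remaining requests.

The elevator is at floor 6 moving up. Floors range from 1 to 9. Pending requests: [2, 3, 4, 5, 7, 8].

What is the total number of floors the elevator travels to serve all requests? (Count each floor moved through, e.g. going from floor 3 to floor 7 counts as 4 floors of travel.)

Start at floor 6 moving up, LOOK stop order: [7, 8, 5, 4, 3, 2]
  6 → 7: |7-6| = 1, total = 1
  7 → 8: |8-7| = 1, total = 2
  8 → 5: |5-8| = 3, total = 5
  5 → 4: |4-5| = 1, total = 6
  4 → 3: |3-4| = 1, total = 7
  3 → 2: |2-3| = 1, total = 8

Answer: 8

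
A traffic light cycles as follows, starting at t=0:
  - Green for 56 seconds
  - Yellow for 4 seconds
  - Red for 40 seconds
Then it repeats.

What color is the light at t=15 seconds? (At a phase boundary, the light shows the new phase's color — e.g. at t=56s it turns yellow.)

Cycle length = 56 + 4 + 40 = 100s
t = 15, phase_t = 15 mod 100 = 15
15 < 56 (green end) → GREEN

Answer: green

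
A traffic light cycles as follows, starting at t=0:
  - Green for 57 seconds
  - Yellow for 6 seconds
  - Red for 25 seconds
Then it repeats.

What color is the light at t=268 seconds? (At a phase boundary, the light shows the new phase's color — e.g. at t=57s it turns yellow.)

Cycle length = 57 + 6 + 25 = 88s
t = 268, phase_t = 268 mod 88 = 4
4 < 57 (green end) → GREEN

Answer: green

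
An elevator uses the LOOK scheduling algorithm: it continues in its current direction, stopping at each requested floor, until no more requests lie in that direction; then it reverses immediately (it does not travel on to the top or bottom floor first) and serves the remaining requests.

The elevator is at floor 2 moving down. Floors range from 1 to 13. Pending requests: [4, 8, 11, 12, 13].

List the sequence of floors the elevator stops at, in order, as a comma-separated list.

Answer: 4, 8, 11, 12, 13

Derivation:
Current: 2, moving DOWN
Serve below first (descending): []
Then reverse, serve above (ascending): [4, 8, 11, 12, 13]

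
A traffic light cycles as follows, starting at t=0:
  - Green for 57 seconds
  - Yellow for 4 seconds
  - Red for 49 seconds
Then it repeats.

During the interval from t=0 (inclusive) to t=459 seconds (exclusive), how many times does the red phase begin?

Answer: 4

Derivation:
Cycle = 57+4+49 = 110s
red phase starts at t = k*110 + 61 for k=0,1,2,...
Need k*110+61 < 459 → k < 3.618
k ∈ {0, ..., 3} → 4 starts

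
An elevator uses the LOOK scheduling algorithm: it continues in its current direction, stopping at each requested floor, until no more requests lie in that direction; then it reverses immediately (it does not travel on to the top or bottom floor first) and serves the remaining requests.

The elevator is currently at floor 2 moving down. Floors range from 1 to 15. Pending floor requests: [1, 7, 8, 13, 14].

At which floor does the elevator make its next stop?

Answer: 1

Derivation:
Current floor: 2, direction: down
Requests above: [7, 8, 13, 14]
Requests below: [1]
Moving down and requests lie below → nearest below is max([1]) = 1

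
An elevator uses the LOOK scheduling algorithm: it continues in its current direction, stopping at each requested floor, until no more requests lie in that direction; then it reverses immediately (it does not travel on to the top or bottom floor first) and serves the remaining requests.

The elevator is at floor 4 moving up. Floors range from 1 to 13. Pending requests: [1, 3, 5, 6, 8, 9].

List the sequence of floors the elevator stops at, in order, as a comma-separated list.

Current: 4, moving UP
Serve above first (ascending): [5, 6, 8, 9]
Then reverse, serve below (descending): [3, 1]

Answer: 5, 6, 8, 9, 3, 1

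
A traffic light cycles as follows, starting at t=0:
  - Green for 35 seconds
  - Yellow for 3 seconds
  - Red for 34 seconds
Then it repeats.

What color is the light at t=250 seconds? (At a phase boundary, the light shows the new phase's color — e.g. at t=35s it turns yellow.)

Cycle length = 35 + 3 + 34 = 72s
t = 250, phase_t = 250 mod 72 = 34
34 < 35 (green end) → GREEN

Answer: green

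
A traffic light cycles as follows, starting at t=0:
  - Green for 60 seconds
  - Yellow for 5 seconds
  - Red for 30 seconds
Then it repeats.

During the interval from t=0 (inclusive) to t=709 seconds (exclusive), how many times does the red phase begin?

Answer: 7

Derivation:
Cycle = 60+5+30 = 95s
red phase starts at t = k*95 + 65 for k=0,1,2,...
Need k*95+65 < 709 → k < 6.779
k ∈ {0, ..., 6} → 7 starts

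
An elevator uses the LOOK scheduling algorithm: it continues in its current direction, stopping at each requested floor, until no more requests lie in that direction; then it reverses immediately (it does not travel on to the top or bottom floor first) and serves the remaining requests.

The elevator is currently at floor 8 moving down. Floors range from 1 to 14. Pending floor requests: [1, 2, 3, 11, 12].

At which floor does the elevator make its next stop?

Answer: 3

Derivation:
Current floor: 8, direction: down
Requests above: [11, 12]
Requests below: [1, 2, 3]
Moving down and requests lie below → nearest below is max([1, 2, 3]) = 3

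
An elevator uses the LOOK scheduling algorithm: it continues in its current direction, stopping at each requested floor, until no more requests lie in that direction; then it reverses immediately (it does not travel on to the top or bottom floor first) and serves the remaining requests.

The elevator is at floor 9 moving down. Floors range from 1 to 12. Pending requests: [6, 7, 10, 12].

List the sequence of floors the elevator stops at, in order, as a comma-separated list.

Answer: 7, 6, 10, 12

Derivation:
Current: 9, moving DOWN
Serve below first (descending): [7, 6]
Then reverse, serve above (ascending): [10, 12]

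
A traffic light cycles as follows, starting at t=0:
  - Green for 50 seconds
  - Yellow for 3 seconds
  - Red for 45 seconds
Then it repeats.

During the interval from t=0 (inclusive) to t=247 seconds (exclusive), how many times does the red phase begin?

Answer: 2

Derivation:
Cycle = 50+3+45 = 98s
red phase starts at t = k*98 + 53 for k=0,1,2,...
Need k*98+53 < 247 → k < 1.980
k ∈ {0, ..., 1} → 2 starts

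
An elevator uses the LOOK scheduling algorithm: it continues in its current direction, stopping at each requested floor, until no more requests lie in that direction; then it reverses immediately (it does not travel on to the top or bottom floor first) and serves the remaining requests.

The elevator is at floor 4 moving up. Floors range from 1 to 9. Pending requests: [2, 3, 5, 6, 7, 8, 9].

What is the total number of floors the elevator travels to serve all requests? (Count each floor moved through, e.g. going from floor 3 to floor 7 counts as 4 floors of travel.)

Start at floor 4 moving up, LOOK stop order: [5, 6, 7, 8, 9, 3, 2]
  4 → 5: |5-4| = 1, total = 1
  5 → 6: |6-5| = 1, total = 2
  6 → 7: |7-6| = 1, total = 3
  7 → 8: |8-7| = 1, total = 4
  8 → 9: |9-8| = 1, total = 5
  9 → 3: |3-9| = 6, total = 11
  3 → 2: |2-3| = 1, total = 12

Answer: 12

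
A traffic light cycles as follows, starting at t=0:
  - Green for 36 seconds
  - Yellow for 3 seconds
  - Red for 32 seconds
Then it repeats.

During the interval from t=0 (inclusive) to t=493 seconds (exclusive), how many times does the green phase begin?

Answer: 7

Derivation:
Cycle = 36+3+32 = 71s
green phase starts at t = k*71 + 0 for k=0,1,2,...
Need k*71+0 < 493 → k < 6.944
k ∈ {0, ..., 6} → 7 starts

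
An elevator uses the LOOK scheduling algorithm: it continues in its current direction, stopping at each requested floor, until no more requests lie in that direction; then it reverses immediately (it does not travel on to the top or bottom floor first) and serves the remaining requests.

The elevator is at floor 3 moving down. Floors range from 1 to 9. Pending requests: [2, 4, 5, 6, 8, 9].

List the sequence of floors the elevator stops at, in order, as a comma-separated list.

Current: 3, moving DOWN
Serve below first (descending): [2]
Then reverse, serve above (ascending): [4, 5, 6, 8, 9]

Answer: 2, 4, 5, 6, 8, 9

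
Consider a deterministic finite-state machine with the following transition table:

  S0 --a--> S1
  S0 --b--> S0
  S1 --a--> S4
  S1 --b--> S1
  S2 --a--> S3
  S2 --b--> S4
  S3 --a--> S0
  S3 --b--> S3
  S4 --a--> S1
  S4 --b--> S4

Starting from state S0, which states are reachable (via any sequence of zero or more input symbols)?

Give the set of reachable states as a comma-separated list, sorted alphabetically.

BFS from S0:
  visit S0: S0--a-->S1 (new), S0--b-->S0 (seen)
  visit S1: S1--a-->S4 (new), S1--b-->S1 (seen)
  visit S4: S4--a-->S1 (seen), S4--b-->S4 (seen)

Answer: S0, S1, S4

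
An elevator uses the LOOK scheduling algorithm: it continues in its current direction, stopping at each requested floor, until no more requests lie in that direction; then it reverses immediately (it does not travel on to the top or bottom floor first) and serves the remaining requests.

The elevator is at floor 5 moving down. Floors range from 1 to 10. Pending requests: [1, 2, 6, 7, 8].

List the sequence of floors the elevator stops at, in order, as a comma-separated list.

Current: 5, moving DOWN
Serve below first (descending): [2, 1]
Then reverse, serve above (ascending): [6, 7, 8]

Answer: 2, 1, 6, 7, 8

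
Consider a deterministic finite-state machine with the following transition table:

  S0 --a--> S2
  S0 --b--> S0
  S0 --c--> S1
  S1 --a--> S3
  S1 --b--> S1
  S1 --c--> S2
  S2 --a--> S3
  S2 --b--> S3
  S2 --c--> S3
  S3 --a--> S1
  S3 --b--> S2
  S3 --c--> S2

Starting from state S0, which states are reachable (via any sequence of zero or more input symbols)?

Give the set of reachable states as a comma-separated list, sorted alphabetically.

Answer: S0, S1, S2, S3

Derivation:
BFS from S0:
  visit S0: S0--a-->S2 (new), S0--b-->S0 (seen), S0--c-->S1 (new)
  visit S2: S2--a-->S3 (new), S2--b-->S3 (seen), S2--c-->S3 (seen)
  visit S1: S1--a-->S3 (seen), S1--b-->S1 (seen), S1--c-->S2 (seen)
  visit S3: S3--a-->S1 (seen), S3--b-->S2 (seen), S3--c-->S2 (seen)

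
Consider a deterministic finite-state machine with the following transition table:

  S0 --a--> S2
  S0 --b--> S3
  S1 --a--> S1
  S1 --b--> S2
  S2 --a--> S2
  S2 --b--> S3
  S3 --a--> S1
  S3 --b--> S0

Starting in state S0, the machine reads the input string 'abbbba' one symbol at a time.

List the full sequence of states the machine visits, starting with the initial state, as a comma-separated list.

Answer: S0, S2, S3, S0, S3, S0, S2

Derivation:
Start: S0
  read 'a': S0 --a--> S2
  read 'b': S2 --b--> S3
  read 'b': S3 --b--> S0
  read 'b': S0 --b--> S3
  read 'b': S3 --b--> S0
  read 'a': S0 --a--> S2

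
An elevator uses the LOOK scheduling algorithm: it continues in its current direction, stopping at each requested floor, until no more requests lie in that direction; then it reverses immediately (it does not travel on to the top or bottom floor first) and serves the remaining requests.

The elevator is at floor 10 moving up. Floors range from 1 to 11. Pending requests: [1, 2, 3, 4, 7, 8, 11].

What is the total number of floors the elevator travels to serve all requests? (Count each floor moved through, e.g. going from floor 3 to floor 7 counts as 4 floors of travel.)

Answer: 11

Derivation:
Start at floor 10 moving up, LOOK stop order: [11, 8, 7, 4, 3, 2, 1]
  10 → 11: |11-10| = 1, total = 1
  11 → 8: |8-11| = 3, total = 4
  8 → 7: |7-8| = 1, total = 5
  7 → 4: |4-7| = 3, total = 8
  4 → 3: |3-4| = 1, total = 9
  3 → 2: |2-3| = 1, total = 10
  2 → 1: |1-2| = 1, total = 11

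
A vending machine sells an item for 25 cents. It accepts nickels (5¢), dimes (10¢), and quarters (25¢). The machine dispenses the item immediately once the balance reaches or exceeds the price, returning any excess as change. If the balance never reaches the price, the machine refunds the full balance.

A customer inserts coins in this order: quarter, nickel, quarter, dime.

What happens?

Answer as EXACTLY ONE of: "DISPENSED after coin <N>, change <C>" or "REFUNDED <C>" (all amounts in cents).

Price: 25¢
Coin 1 (quarter, 25¢): balance = 25¢
  → balance >= price → DISPENSE, change = 25 - 25 = 0¢

Answer: DISPENSED after coin 1, change 0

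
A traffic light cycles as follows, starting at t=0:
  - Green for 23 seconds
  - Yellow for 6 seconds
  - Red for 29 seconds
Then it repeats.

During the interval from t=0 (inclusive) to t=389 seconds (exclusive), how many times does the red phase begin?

Cycle = 23+6+29 = 58s
red phase starts at t = k*58 + 29 for k=0,1,2,...
Need k*58+29 < 389 → k < 6.207
k ∈ {0, ..., 6} → 7 starts

Answer: 7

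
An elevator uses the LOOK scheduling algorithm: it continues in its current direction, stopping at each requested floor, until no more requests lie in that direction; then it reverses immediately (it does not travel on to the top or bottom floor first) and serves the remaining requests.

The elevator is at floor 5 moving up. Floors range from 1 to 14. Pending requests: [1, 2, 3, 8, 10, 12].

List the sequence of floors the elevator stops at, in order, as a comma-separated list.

Current: 5, moving UP
Serve above first (ascending): [8, 10, 12]
Then reverse, serve below (descending): [3, 2, 1]

Answer: 8, 10, 12, 3, 2, 1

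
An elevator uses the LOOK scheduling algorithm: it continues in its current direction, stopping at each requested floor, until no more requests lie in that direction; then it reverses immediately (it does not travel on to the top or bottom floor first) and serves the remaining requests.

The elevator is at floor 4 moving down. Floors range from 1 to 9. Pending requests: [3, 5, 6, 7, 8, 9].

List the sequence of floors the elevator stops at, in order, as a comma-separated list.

Current: 4, moving DOWN
Serve below first (descending): [3]
Then reverse, serve above (ascending): [5, 6, 7, 8, 9]

Answer: 3, 5, 6, 7, 8, 9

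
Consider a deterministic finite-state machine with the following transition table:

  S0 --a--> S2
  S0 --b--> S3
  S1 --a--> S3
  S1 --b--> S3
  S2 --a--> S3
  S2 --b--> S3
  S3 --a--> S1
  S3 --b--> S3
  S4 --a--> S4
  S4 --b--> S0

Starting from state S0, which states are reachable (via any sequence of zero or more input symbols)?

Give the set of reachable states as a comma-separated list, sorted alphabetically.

Answer: S0, S1, S2, S3

Derivation:
BFS from S0:
  visit S0: S0--a-->S2 (new), S0--b-->S3 (new)
  visit S2: S2--a-->S3 (seen), S2--b-->S3 (seen)
  visit S3: S3--a-->S1 (new), S3--b-->S3 (seen)
  visit S1: S1--a-->S3 (seen), S1--b-->S3 (seen)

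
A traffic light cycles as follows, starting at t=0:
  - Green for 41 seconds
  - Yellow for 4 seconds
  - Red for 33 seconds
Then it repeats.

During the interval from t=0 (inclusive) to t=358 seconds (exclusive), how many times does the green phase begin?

Cycle = 41+4+33 = 78s
green phase starts at t = k*78 + 0 for k=0,1,2,...
Need k*78+0 < 358 → k < 4.590
k ∈ {0, ..., 4} → 5 starts

Answer: 5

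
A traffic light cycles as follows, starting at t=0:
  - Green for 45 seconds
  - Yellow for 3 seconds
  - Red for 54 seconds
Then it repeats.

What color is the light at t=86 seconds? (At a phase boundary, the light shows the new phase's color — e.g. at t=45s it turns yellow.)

Cycle length = 45 + 3 + 54 = 102s
t = 86, phase_t = 86 mod 102 = 86
86 >= 48 → RED

Answer: red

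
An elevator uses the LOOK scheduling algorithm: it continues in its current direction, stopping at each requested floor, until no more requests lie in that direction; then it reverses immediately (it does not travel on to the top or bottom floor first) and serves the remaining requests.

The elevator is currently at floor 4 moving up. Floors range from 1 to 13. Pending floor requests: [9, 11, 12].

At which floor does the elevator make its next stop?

Current floor: 4, direction: up
Requests above: [9, 11, 12]
Requests below: []
Moving up and requests lie above → nearest above is min([9, 11, 12]) = 9

Answer: 9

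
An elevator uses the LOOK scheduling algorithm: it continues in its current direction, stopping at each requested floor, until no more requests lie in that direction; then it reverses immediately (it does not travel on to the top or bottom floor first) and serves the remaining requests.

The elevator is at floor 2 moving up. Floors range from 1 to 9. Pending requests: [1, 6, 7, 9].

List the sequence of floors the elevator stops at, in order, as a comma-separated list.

Current: 2, moving UP
Serve above first (ascending): [6, 7, 9]
Then reverse, serve below (descending): [1]

Answer: 6, 7, 9, 1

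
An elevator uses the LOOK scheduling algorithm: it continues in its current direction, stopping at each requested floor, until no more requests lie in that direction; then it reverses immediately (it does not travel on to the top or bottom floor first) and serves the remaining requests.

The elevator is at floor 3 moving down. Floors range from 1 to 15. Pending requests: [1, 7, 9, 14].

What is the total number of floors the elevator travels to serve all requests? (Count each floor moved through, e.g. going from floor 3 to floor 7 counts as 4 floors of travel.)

Start at floor 3 moving down, LOOK stop order: [1, 7, 9, 14]
  3 → 1: |1-3| = 2, total = 2
  1 → 7: |7-1| = 6, total = 8
  7 → 9: |9-7| = 2, total = 10
  9 → 14: |14-9| = 5, total = 15

Answer: 15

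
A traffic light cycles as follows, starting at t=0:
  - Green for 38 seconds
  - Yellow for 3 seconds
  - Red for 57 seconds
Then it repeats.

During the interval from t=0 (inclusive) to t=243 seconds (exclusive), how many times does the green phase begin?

Answer: 3

Derivation:
Cycle = 38+3+57 = 98s
green phase starts at t = k*98 + 0 for k=0,1,2,...
Need k*98+0 < 243 → k < 2.480
k ∈ {0, ..., 2} → 3 starts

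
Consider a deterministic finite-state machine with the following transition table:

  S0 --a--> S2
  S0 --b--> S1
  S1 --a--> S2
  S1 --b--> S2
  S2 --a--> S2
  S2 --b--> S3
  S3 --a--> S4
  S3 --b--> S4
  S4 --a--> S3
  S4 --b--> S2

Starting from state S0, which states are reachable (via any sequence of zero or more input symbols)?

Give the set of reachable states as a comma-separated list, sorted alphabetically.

BFS from S0:
  visit S0: S0--a-->S2 (new), S0--b-->S1 (new)
  visit S2: S2--a-->S2 (seen), S2--b-->S3 (new)
  visit S1: S1--a-->S2 (seen), S1--b-->S2 (seen)
  visit S3: S3--a-->S4 (new), S3--b-->S4 (seen)
  visit S4: S4--a-->S3 (seen), S4--b-->S2 (seen)

Answer: S0, S1, S2, S3, S4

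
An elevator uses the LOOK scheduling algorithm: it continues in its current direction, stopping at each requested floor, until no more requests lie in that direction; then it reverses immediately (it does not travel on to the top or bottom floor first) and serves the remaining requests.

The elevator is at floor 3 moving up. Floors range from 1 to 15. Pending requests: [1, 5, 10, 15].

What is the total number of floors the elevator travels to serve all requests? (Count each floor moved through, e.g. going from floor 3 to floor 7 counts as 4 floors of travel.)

Start at floor 3 moving up, LOOK stop order: [5, 10, 15, 1]
  3 → 5: |5-3| = 2, total = 2
  5 → 10: |10-5| = 5, total = 7
  10 → 15: |15-10| = 5, total = 12
  15 → 1: |1-15| = 14, total = 26

Answer: 26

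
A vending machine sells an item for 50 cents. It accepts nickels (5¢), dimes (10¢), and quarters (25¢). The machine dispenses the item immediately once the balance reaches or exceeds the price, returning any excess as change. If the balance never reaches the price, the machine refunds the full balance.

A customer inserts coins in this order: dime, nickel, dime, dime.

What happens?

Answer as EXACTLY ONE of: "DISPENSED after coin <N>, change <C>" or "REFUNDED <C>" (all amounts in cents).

Price: 50¢
Coin 1 (dime, 10¢): balance = 10¢
Coin 2 (nickel, 5¢): balance = 15¢
Coin 3 (dime, 10¢): balance = 25¢
Coin 4 (dime, 10¢): balance = 35¢
All coins inserted, balance 35¢ < price 50¢ → REFUND 35¢

Answer: REFUNDED 35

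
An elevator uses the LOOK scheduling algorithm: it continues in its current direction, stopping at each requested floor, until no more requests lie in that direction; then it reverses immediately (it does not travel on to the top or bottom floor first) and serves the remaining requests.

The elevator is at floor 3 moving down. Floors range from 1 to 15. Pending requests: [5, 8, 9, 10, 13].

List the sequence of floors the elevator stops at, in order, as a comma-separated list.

Current: 3, moving DOWN
Serve below first (descending): []
Then reverse, serve above (ascending): [5, 8, 9, 10, 13]

Answer: 5, 8, 9, 10, 13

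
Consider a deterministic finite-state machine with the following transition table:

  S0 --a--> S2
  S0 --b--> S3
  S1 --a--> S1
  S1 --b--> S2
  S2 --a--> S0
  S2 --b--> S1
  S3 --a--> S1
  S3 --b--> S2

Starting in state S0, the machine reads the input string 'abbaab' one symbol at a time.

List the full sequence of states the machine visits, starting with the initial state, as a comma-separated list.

Start: S0
  read 'a': S0 --a--> S2
  read 'b': S2 --b--> S1
  read 'b': S1 --b--> S2
  read 'a': S2 --a--> S0
  read 'a': S0 --a--> S2
  read 'b': S2 --b--> S1

Answer: S0, S2, S1, S2, S0, S2, S1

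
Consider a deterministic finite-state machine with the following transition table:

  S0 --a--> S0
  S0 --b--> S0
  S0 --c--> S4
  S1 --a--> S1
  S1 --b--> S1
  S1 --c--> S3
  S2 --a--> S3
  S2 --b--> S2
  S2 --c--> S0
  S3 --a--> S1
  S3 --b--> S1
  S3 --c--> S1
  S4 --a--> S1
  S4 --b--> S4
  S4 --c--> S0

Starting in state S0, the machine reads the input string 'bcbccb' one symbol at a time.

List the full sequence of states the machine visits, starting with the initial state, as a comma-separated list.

Answer: S0, S0, S4, S4, S0, S4, S4

Derivation:
Start: S0
  read 'b': S0 --b--> S0
  read 'c': S0 --c--> S4
  read 'b': S4 --b--> S4
  read 'c': S4 --c--> S0
  read 'c': S0 --c--> S4
  read 'b': S4 --b--> S4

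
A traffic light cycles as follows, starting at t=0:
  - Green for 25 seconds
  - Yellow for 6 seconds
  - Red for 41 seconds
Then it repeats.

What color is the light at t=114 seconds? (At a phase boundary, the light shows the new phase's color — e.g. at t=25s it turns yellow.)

Answer: red

Derivation:
Cycle length = 25 + 6 + 41 = 72s
t = 114, phase_t = 114 mod 72 = 42
42 >= 31 → RED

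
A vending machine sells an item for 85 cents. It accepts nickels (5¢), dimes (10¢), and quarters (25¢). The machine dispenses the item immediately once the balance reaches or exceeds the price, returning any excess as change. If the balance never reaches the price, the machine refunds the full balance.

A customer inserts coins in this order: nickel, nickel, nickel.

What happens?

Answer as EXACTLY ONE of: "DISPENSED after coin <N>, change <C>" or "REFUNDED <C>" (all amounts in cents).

Price: 85¢
Coin 1 (nickel, 5¢): balance = 5¢
Coin 2 (nickel, 5¢): balance = 10¢
Coin 3 (nickel, 5¢): balance = 15¢
All coins inserted, balance 15¢ < price 85¢ → REFUND 15¢

Answer: REFUNDED 15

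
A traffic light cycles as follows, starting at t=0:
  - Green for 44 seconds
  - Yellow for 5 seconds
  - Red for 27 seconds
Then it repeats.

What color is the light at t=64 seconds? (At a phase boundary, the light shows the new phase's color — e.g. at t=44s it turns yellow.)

Cycle length = 44 + 5 + 27 = 76s
t = 64, phase_t = 64 mod 76 = 64
64 >= 49 → RED

Answer: red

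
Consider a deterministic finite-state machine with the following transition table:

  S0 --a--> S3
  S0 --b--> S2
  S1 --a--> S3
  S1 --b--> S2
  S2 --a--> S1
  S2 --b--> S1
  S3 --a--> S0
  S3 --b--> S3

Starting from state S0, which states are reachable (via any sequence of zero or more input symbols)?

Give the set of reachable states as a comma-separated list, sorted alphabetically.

Answer: S0, S1, S2, S3

Derivation:
BFS from S0:
  visit S0: S0--a-->S3 (new), S0--b-->S2 (new)
  visit S3: S3--a-->S0 (seen), S3--b-->S3 (seen)
  visit S2: S2--a-->S1 (new), S2--b-->S1 (seen)
  visit S1: S1--a-->S3 (seen), S1--b-->S2 (seen)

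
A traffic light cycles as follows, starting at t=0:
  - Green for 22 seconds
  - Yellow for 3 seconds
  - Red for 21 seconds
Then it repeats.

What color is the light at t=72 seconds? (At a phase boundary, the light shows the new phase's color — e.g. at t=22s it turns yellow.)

Cycle length = 22 + 3 + 21 = 46s
t = 72, phase_t = 72 mod 46 = 26
26 >= 25 → RED

Answer: red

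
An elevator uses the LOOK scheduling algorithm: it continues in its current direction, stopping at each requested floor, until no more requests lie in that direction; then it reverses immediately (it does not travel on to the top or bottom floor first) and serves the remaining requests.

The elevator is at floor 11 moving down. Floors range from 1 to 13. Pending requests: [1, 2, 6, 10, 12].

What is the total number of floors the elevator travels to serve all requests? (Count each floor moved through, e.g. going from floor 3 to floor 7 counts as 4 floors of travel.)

Start at floor 11 moving down, LOOK stop order: [10, 6, 2, 1, 12]
  11 → 10: |10-11| = 1, total = 1
  10 → 6: |6-10| = 4, total = 5
  6 → 2: |2-6| = 4, total = 9
  2 → 1: |1-2| = 1, total = 10
  1 → 12: |12-1| = 11, total = 21

Answer: 21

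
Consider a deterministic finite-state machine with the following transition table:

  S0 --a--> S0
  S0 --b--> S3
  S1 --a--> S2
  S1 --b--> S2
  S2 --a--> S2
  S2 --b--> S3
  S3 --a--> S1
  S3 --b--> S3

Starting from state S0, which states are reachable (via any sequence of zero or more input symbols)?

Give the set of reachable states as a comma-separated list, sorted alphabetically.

Answer: S0, S1, S2, S3

Derivation:
BFS from S0:
  visit S0: S0--a-->S0 (seen), S0--b-->S3 (new)
  visit S3: S3--a-->S1 (new), S3--b-->S3 (seen)
  visit S1: S1--a-->S2 (new), S1--b-->S2 (seen)
  visit S2: S2--a-->S2 (seen), S2--b-->S3 (seen)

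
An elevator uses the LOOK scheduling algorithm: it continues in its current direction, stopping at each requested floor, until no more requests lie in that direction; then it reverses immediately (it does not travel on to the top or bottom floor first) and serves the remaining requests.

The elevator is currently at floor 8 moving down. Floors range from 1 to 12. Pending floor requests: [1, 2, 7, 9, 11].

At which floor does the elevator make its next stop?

Answer: 7

Derivation:
Current floor: 8, direction: down
Requests above: [9, 11]
Requests below: [1, 2, 7]
Moving down and requests lie below → nearest below is max([1, 2, 7]) = 7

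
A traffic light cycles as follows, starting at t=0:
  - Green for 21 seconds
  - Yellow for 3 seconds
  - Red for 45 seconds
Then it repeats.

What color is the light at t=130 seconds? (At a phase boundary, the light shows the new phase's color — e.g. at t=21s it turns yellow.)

Cycle length = 21 + 3 + 45 = 69s
t = 130, phase_t = 130 mod 69 = 61
61 >= 24 → RED

Answer: red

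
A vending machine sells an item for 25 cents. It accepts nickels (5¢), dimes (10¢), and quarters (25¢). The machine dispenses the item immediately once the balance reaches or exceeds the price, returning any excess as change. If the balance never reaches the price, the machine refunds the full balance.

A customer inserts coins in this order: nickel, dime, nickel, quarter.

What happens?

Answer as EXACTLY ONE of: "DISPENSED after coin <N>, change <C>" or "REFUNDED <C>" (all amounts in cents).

Price: 25¢
Coin 1 (nickel, 5¢): balance = 5¢
Coin 2 (dime, 10¢): balance = 15¢
Coin 3 (nickel, 5¢): balance = 20¢
Coin 4 (quarter, 25¢): balance = 45¢
  → balance >= price → DISPENSE, change = 45 - 25 = 20¢

Answer: DISPENSED after coin 4, change 20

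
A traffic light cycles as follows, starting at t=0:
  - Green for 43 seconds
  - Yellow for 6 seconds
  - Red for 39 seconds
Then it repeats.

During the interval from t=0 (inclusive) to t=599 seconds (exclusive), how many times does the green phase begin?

Answer: 7

Derivation:
Cycle = 43+6+39 = 88s
green phase starts at t = k*88 + 0 for k=0,1,2,...
Need k*88+0 < 599 → k < 6.807
k ∈ {0, ..., 6} → 7 starts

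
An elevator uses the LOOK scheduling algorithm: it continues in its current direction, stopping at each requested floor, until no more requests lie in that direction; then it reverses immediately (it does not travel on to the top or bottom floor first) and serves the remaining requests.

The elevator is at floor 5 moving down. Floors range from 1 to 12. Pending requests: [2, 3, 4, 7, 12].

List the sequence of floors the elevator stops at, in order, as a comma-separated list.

Answer: 4, 3, 2, 7, 12

Derivation:
Current: 5, moving DOWN
Serve below first (descending): [4, 3, 2]
Then reverse, serve above (ascending): [7, 12]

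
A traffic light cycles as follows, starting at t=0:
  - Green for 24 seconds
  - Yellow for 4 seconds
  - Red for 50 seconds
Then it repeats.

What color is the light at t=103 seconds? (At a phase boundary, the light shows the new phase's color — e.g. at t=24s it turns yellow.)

Answer: yellow

Derivation:
Cycle length = 24 + 4 + 50 = 78s
t = 103, phase_t = 103 mod 78 = 25
24 <= 25 < 28 (yellow end) → YELLOW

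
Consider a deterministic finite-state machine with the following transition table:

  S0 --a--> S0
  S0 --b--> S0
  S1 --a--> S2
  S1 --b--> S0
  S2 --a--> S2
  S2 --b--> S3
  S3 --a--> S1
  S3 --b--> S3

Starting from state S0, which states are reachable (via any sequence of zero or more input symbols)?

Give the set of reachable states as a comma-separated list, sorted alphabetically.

BFS from S0:
  visit S0: S0--a-->S0 (seen), S0--b-->S0 (seen)

Answer: S0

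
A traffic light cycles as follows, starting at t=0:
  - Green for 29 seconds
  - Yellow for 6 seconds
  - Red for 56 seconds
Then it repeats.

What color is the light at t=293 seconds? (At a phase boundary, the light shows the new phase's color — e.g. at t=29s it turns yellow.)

Cycle length = 29 + 6 + 56 = 91s
t = 293, phase_t = 293 mod 91 = 20
20 < 29 (green end) → GREEN

Answer: green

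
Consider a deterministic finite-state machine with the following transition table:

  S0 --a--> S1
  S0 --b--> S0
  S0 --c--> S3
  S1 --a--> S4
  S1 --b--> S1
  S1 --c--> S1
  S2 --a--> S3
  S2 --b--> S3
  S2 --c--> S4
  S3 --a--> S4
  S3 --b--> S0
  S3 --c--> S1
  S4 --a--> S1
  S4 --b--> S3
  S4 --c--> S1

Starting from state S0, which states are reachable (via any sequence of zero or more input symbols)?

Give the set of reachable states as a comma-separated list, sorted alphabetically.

Answer: S0, S1, S3, S4

Derivation:
BFS from S0:
  visit S0: S0--a-->S1 (new), S0--b-->S0 (seen), S0--c-->S3 (new)
  visit S1: S1--a-->S4 (new), S1--b-->S1 (seen), S1--c-->S1 (seen)
  visit S3: S3--a-->S4 (seen), S3--b-->S0 (seen), S3--c-->S1 (seen)
  visit S4: S4--a-->S1 (seen), S4--b-->S3 (seen), S4--c-->S1 (seen)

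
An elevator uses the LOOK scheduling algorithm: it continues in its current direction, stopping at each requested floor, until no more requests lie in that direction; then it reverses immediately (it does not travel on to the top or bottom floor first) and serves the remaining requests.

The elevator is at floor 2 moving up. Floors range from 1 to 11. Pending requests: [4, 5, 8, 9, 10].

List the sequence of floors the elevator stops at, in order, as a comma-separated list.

Answer: 4, 5, 8, 9, 10

Derivation:
Current: 2, moving UP
Serve above first (ascending): [4, 5, 8, 9, 10]
Then reverse, serve below (descending): []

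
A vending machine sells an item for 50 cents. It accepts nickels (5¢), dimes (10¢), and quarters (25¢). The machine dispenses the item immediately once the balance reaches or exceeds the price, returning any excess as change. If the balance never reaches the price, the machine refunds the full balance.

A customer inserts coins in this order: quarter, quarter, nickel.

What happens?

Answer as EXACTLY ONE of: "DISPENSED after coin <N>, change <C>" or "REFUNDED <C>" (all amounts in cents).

Price: 50¢
Coin 1 (quarter, 25¢): balance = 25¢
Coin 2 (quarter, 25¢): balance = 50¢
  → balance >= price → DISPENSE, change = 50 - 50 = 0¢

Answer: DISPENSED after coin 2, change 0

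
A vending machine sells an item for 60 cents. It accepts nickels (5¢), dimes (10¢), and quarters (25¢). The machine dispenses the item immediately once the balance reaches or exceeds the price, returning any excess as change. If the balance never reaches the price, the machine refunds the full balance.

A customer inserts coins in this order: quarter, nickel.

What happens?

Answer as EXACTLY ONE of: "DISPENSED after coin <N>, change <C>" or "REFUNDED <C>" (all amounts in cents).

Price: 60¢
Coin 1 (quarter, 25¢): balance = 25¢
Coin 2 (nickel, 5¢): balance = 30¢
All coins inserted, balance 30¢ < price 60¢ → REFUND 30¢

Answer: REFUNDED 30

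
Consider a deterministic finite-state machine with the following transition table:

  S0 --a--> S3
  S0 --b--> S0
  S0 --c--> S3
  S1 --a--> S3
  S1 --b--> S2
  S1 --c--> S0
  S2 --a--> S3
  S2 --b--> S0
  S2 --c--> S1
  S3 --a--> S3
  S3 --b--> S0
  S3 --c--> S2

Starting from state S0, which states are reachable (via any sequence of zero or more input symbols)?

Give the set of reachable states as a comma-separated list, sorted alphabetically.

BFS from S0:
  visit S0: S0--a-->S3 (new), S0--b-->S0 (seen), S0--c-->S3 (seen)
  visit S3: S3--a-->S3 (seen), S3--b-->S0 (seen), S3--c-->S2 (new)
  visit S2: S2--a-->S3 (seen), S2--b-->S0 (seen), S2--c-->S1 (new)
  visit S1: S1--a-->S3 (seen), S1--b-->S2 (seen), S1--c-->S0 (seen)

Answer: S0, S1, S2, S3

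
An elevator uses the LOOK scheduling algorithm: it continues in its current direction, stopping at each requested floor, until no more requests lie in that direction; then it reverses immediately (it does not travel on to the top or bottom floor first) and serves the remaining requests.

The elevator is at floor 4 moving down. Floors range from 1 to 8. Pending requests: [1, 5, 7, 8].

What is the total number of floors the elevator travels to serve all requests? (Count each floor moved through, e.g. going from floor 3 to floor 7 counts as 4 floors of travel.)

Answer: 10

Derivation:
Start at floor 4 moving down, LOOK stop order: [1, 5, 7, 8]
  4 → 1: |1-4| = 3, total = 3
  1 → 5: |5-1| = 4, total = 7
  5 → 7: |7-5| = 2, total = 9
  7 → 8: |8-7| = 1, total = 10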